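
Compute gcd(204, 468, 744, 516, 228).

12

gcd(204, 468): 468 = 2·204 + 60; 204 = 3·60 + 24; 60 = 2·24 + 12; 24 = 2·12 + 0 → 12
gcd(12, 744): 744 = 62·12 + 0 → 12
gcd(12, 516): 516 = 43·12 + 0 → 12
gcd(12, 228): 228 = 19·12 + 0 → 12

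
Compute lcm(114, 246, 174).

114 = 2 · 3 · 19; 246 = 2 · 3 · 41; 174 = 2 · 3 · 29
lcm takes max exponent of each prime: 2 · 3 · 19 · 29 · 41 = 135546

135546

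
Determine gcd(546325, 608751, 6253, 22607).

13

gcd(546325, 608751): 608751 = 1·546325 + 62426; 546325 = 8·62426 + 46917; 62426 = 1·46917 + 15509; 46917 = 3·15509 + 390; 15509 = 39·390 + 299; 390 = 1·299 + 91; 299 = 3·91 + 26; 91 = 3·26 + 13; 26 = 2·13 + 0 → 13
gcd(13, 6253): 6253 = 481·13 + 0 → 13
gcd(13, 22607): 22607 = 1739·13 + 0 → 13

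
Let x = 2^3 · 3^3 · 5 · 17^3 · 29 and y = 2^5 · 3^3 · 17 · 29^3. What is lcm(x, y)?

517636038240

max exponent per prime: 2^5 · 3^3 · 5 · 17^3 · 29^3 = 517636038240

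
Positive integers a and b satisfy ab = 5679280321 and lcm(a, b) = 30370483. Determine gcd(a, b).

187

From gcd × lcm = ab: gcd = 5679280321 / 30370483 = 187.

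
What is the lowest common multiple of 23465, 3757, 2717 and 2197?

23465 = 5 · 13 · 19²; 3757 = 13 · 17²; 2717 = 11 · 13 · 19; 2197 = 13³
lcm takes max exponent of each prime: 5 · 11 · 13³ · 17² · 19² = 12606594715

12606594715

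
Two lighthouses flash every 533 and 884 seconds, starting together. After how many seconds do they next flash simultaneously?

gcd first: 884 = 1·533 + 351; 533 = 1·351 + 182; 351 = 1·182 + 169; 182 = 1·169 + 13; 169 = 13·13 + 0 → gcd = 13
lcm = 533·884/gcd = 471172/13 = 36244

36244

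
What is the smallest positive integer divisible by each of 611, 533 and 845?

1628315

611 = 13 · 47; 533 = 13 · 41; 845 = 5 · 13²
lcm takes max exponent of each prime: 5 · 13² · 41 · 47 = 1628315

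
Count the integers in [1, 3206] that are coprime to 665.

Prime factors of 665: 5, 7, 19. Count integers ≤ 3206 divisible by none of them.
By inclusion–exclusion: 3206 − ⌊3206/5⌋ − ⌊3206/7⌋ − ⌊3206/19⌋ + ⌊3206/35⌋ + ⌊3206/95⌋ + ⌊3206/133⌋ − ⌊3206/665⌋ = 2083.

2083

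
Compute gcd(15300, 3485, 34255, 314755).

85

gcd(15300, 3485): 15300 = 4·3485 + 1360; 3485 = 2·1360 + 765; 1360 = 1·765 + 595; 765 = 1·595 + 170; 595 = 3·170 + 85; 170 = 2·85 + 0 → 85
gcd(85, 34255): 34255 = 403·85 + 0 → 85
gcd(85, 314755): 314755 = 3703·85 + 0 → 85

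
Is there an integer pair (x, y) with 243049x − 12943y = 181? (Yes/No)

Yes

By Bézout, 243049x − 12943y = 181 has integer solutions iff gcd(243049, 12943) | 181.
Euclid: 243049 = 18·12943 + 10075; 12943 = 1·10075 + 2868; 10075 = 3·2868 + 1471; 2868 = 1·1471 + 1397; 1471 = 1·1397 + 74; 1397 = 18·74 + 65; 74 = 1·65 + 9; 65 = 7·9 + 2; 9 = 4·2 + 1; 2 = 2·1 + 0. gcd = 1; 181 mod 1 = 0. Yes.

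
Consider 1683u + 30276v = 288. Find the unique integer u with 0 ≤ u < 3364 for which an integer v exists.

gcd(1683, 30276) = 9 (Euclid: 30276 = 17·1683 + 1665; 1683 = 1·1665 + 18; 1665 = 92·18 + 9; 18 = 2·9 + 0), and 9 | 288.
Extended Euclid: 1683·(-1673) + 30276·(93) = 9. Scale by 32: u₀ = -53536.
General solution u = u₀ + 3364t; reducing mod 3364 gives u = 288 (and v = -16).

288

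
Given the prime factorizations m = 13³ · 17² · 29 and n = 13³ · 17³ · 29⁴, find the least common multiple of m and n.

max exponent per prime: 13³ · 17³ · 29⁴ = 7634292801941

7634292801941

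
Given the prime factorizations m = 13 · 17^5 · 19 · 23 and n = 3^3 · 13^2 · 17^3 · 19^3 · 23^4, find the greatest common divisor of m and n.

27910753

min exponent per shared prime: 13 · 17^3 · 19 · 23 = 27910753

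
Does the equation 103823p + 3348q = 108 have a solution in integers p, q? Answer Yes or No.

Yes

By Bézout, 103823p + 3348q = 108 has integer solutions iff gcd(103823, 3348) | 108.
Euclid: 103823 = 31·3348 + 35; 3348 = 95·35 + 23; 35 = 1·23 + 12; 23 = 1·12 + 11; 12 = 1·11 + 1; 11 = 11·1 + 0. gcd = 1; 108 mod 1 = 0. Yes.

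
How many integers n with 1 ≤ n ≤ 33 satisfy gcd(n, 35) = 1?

23

35 = 5·7. Inclusion–exclusion on these primes:
33 − ⌊33/5⌋ − ⌊33/7⌋ + ⌊33/35⌋ = 23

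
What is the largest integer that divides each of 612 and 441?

612 = 2² · 3² · 17
441 = 3² · 7²
Common: 3² = 9

9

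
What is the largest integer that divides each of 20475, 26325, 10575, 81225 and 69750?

225

20475 = 3² · 5² · 7 · 13; 26325 = 3⁴ · 5² · 13; 10575 = 3² · 5² · 47; 81225 = 3² · 5² · 19²; 69750 = 2 · 3² · 5³ · 31
gcd takes min exponent of each prime: 3² · 5² = 225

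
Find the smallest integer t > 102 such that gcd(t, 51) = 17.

119

gcd(t, 51) = 17 forces 17 | t; write t = 17s. Then gcd(17s, 17·3) = 17·gcd(s, 3), so need gcd(s, 3) = 1.
17s > 102 gives s ≥ 7. The least s ≥ 7 coprime to 3 is 7, so t = 17·7 = 119.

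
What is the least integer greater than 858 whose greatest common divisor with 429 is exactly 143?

gcd(x, 429) = 143 forces 143 | x; write x = 143s. Then gcd(143s, 143·3) = 143·gcd(s, 3), so need gcd(s, 3) = 1.
143s > 858 gives s ≥ 7. The least s ≥ 7 coprime to 3 is 7, so x = 143·7 = 1001.

1001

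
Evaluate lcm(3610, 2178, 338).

664388010

lcm(3610, 2178) = 3610·2178/gcd = 7862580/2 = 3931290
lcm(3931290, 338) = 3931290·338/gcd = 1328776020/2 = 664388010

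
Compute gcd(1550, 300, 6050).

50

gcd(1550, 300): 1550 = 5·300 + 50; 300 = 6·50 + 0 → 50
gcd(50, 6050): 6050 = 121·50 + 0 → 50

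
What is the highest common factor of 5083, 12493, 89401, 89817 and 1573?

gcd(5083, 12493): 12493 = 2·5083 + 2327; 5083 = 2·2327 + 429; 2327 = 5·429 + 182; 429 = 2·182 + 65; 182 = 2·65 + 52; 65 = 1·52 + 13; 52 = 4·13 + 0 → 13
gcd(13, 89401): 89401 = 6877·13 + 0 → 13
gcd(13, 89817): 89817 = 6909·13 + 0 → 13
gcd(13, 1573): 1573 = 121·13 + 0 → 13

13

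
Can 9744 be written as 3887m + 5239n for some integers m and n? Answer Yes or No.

No

By Bézout, 3887m + 5239n = 9744 has integer solutions iff gcd(3887, 5239) | 9744.
Euclid: 5239 = 1·3887 + 1352; 3887 = 2·1352 + 1183; 1352 = 1·1183 + 169; 1183 = 7·169 + 0. gcd = 169; 9744 mod 169 = 111. No.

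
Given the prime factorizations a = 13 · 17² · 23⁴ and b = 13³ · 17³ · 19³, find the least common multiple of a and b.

20718054347996759

max exponent per prime: 13³ · 17³ · 19³ · 23⁴ = 20718054347996759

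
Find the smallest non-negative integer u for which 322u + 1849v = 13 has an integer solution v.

Euclid: 1849 = 5·322 + 239; 322 = 1·239 + 83; 239 = 2·83 + 73; 83 = 1·73 + 10; 73 = 7·10 + 3; 10 = 3·3 + 1; 3 = 3·1 + 0 → gcd = 1; 13 = 1·13.
Back-substitution yields 322·(557) + 1849·(-97) = 1, so one solution is u = 557·13 = 7241, v = -97·13 = -1261.
Solutions in u differ by 1849/1 = 1849; the one in [0, 1849) is 7241 mod 1849 = 1694.

1694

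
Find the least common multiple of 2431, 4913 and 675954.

27935150958

2431 = 11 · 13 · 17; 4913 = 17³; 675954 = 2 · 3² · 17 · 47²
lcm takes max exponent of each prime: 2 · 3² · 11 · 13 · 17³ · 47² = 27935150958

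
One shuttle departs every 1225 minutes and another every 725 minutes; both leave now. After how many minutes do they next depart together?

35525

gcd first: 1225 = 1·725 + 500; 725 = 1·500 + 225; 500 = 2·225 + 50; 225 = 4·50 + 25; 50 = 2·25 + 0 → gcd = 25
lcm = 1225·725/gcd = 888125/25 = 35525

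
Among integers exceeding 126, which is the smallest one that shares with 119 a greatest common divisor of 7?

133

Multiples of 7 above 126: 7·19, 7·20, … . Need the cofactor coprime to 119/7 = 17.
Checking s = 19, 20, … the first with gcd(s, 17) = 1 is s = 19, giving 133.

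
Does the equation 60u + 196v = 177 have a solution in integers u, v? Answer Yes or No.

gcd(60, 196): 196 = 3·60 + 16; 60 = 3·16 + 12; 16 = 1·12 + 4; 12 = 3·4 + 0 → 4
4 does not divide 177, so a solution does not exist.

No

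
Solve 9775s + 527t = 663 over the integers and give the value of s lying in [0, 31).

gcd(9775, 527) = 17 (Euclid: 9775 = 18·527 + 289; 527 = 1·289 + 238; 289 = 1·238 + 51; 238 = 4·51 + 34; 51 = 1·34 + 17; 34 = 2·17 + 0), and 17 | 663.
Extended Euclid: 9775·(11) + 527·(-204) = 17. Scale by 39: s₀ = 429.
General solution s = s₀ + 31k; reducing mod 31 gives s = 26 (and t = -481).

26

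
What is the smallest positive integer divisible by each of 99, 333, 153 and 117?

99 = 3² · 11; 333 = 3² · 37; 153 = 3² · 17; 117 = 3² · 13
lcm takes max exponent of each prime: 3² · 11 · 13 · 17 · 37 = 809523

809523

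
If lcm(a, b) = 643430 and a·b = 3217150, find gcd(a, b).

5

From gcd × lcm = ab: gcd = 3217150 / 643430 = 5.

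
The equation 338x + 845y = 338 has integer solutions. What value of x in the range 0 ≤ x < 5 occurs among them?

Reduce mod 845: 338x ≡ 338 (mod 845). With g = gcd(338, 845) = 169 dividing 338, divide through: 2x ≡ 2 (mod 5).
Since gcd(2, 5) = 1, x ≡ 2·(2)⁻¹ ≡ 1 (mod 5). Smallest non-negative: 1.

1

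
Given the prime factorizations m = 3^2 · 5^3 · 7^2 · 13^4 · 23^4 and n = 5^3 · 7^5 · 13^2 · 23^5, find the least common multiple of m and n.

3475804265385031125

max exponent per prime: 3^2 · 5^3 · 7^5 · 13^4 · 23^5 = 3475804265385031125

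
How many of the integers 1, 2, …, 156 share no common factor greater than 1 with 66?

47

Prime factors of 66: 2, 3, 11. Count integers ≤ 156 divisible by none of them.
By inclusion–exclusion: 156 − ⌊156/2⌋ − ⌊156/3⌋ − ⌊156/11⌋ + ⌊156/6⌋ + ⌊156/22⌋ + ⌊156/33⌋ − ⌊156/66⌋ = 47.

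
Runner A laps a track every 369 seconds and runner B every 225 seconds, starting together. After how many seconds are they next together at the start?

9225

369 = 3² · 41; 225 = 3² · 5²
max exponents: 3² · 5² · 41 = 9225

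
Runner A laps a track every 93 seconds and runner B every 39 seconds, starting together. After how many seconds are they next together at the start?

93 = 3 · 31; 39 = 3 · 13
max exponents: 3 · 13 · 31 = 1209

1209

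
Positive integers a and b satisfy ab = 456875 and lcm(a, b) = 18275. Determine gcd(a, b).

25

gcd·lcm = product, so gcd = 456875/18275 = 25.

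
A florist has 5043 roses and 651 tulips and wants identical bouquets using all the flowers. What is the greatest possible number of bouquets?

5043 = 3 · 41²
651 = 3 · 7 · 31
Common: 3 = 3

3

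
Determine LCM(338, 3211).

6422

338 = 2 · 13²; 3211 = 13² · 19
max exponents: 2 · 13² · 19 = 6422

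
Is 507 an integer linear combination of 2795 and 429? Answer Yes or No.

Yes

By Bézout, 2795x − 429y = 507 has integer solutions iff gcd(2795, 429) | 507.
Euclid: 2795 = 6·429 + 221; 429 = 1·221 + 208; 221 = 1·208 + 13; 208 = 16·13 + 0. gcd = 13; 507 mod 13 = 0. Yes.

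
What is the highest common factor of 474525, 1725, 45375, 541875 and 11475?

gcd(474525, 1725): 474525 = 275·1725 + 150; 1725 = 11·150 + 75; 150 = 2·75 + 0 → 75
gcd(75, 45375): 45375 = 605·75 + 0 → 75
gcd(75, 541875): 541875 = 7225·75 + 0 → 75
gcd(75, 11475): 11475 = 153·75 + 0 → 75

75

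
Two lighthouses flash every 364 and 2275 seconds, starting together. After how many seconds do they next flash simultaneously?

9100

364 = 2² · 7 · 13; 2275 = 5² · 7 · 13
max exponents: 2² · 5² · 7 · 13 = 9100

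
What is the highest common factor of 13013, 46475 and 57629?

13013 = 7 · 11 · 13²; 46475 = 5² · 11 · 13²; 57629 = 11 · 13² · 31
gcd takes min exponent of each prime: 11 · 13² = 1859

1859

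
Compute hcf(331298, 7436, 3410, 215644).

gcd(331298, 7436): 331298 = 44·7436 + 4114; 7436 = 1·4114 + 3322; 4114 = 1·3322 + 792; 3322 = 4·792 + 154; 792 = 5·154 + 22; 154 = 7·22 + 0 → 22
gcd(22, 3410): 3410 = 155·22 + 0 → 22
gcd(22, 215644): 215644 = 9802·22 + 0 → 22

22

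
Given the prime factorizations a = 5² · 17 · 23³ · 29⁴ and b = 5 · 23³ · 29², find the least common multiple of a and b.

max exponent per prime: 5² · 17 · 23³ · 29⁴ = 3657332368975

3657332368975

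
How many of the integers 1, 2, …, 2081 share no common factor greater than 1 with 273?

Prime factors of 273: 3, 7, 13. Count integers ≤ 2081 divisible by none of them.
By inclusion–exclusion: 2081 − ⌊2081/3⌋ − ⌊2081/7⌋ − ⌊2081/13⌋ + ⌊2081/21⌋ + ⌊2081/39⌋ + ⌊2081/91⌋ − ⌊2081/273⌋ = 1098.

1098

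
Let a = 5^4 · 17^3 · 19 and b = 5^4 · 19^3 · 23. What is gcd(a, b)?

min exponent per shared prime: 5^4 · 19 = 11875

11875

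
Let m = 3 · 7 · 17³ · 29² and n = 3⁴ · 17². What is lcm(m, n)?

max exponent per prime: 3⁴ · 7 · 17³ · 29² = 2342749311

2342749311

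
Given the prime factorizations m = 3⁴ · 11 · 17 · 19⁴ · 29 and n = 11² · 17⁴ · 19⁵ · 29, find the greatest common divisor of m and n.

706730783

min exponent per shared prime: 11 · 17 · 19⁴ · 29 = 706730783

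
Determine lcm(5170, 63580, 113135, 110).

361579460

5170 = 2 · 5 · 11 · 47; 63580 = 2² · 5 · 11 · 17²; 113135 = 5 · 11³ · 17; 110 = 2 · 5 · 11
lcm takes max exponent of each prime: 2² · 5 · 11³ · 17² · 47 = 361579460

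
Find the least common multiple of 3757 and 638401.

gcd first: 638401 = 169·3757 + 3468; 3757 = 1·3468 + 289; 3468 = 12·289 + 0 → gcd = 289
lcm = 3757·638401/gcd = 2398472557/289 = 8299213

8299213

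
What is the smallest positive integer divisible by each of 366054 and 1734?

105789606

366054 = 2 · 3 · 13² · 19²; 1734 = 2 · 3 · 17²
max exponents: 2 · 3 · 13² · 17² · 19² = 105789606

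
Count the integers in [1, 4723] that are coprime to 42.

Prime factors of 42: 2, 3, 7. Count integers ≤ 4723 divisible by none of them.
By inclusion–exclusion: 4723 − ⌊4723/2⌋ − ⌊4723/3⌋ − ⌊4723/7⌋ + ⌊4723/6⌋ + ⌊4723/14⌋ + ⌊4723/21⌋ − ⌊4723/42⌋ = 1350.

1350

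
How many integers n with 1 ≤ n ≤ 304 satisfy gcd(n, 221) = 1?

221 = 13·17. Inclusion–exclusion on these primes:
304 − ⌊304/13⌋ − ⌊304/17⌋ + ⌊304/221⌋ = 265

265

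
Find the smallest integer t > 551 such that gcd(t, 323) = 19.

570

323 = 19·17. Any t with gcd(t, 323) = 19 is a multiple of 19, say 19s, with s coprime to 17.
Need s > 551/19, so s ≥ 30. First s ≥ 30 with gcd(s, 17) = 1 is s = 30. Thus t = 19·30 = 570.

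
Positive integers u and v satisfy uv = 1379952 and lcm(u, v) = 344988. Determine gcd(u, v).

4

gcd·lcm = product, so gcd = 1379952/344988 = 4.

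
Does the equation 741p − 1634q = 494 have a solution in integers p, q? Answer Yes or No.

By Bézout, 741p − 1634q = 494 has integer solutions iff gcd(741, 1634) | 494.
Euclid: 1634 = 2·741 + 152; 741 = 4·152 + 133; 152 = 1·133 + 19; 133 = 7·19 + 0. gcd = 19; 494 mod 19 = 0. Yes.

Yes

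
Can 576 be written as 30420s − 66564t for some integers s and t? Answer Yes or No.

Yes

gcd(30420, 66564): 66564 = 2·30420 + 5724; 30420 = 5·5724 + 1800; 5724 = 3·1800 + 324; 1800 = 5·324 + 180; 324 = 1·180 + 144; 180 = 1·144 + 36; 144 = 4·36 + 0 → 36
36 divides 576, so a solution exists.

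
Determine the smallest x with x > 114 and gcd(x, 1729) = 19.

152

gcd(x, 1729) = 19 forces 19 | x; write x = 19s. Then gcd(19s, 19·91) = 19·gcd(s, 91), so need gcd(s, 91) = 1.
19s > 114 gives s ≥ 7. The least s ≥ 7 coprime to 91 is 8, so x = 19·8 = 152.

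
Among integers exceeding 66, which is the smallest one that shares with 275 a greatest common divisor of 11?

Multiples of 11 above 66: 11·7, 11·8, … . Need the cofactor coprime to 275/11 = 25.
Checking s = 7, 8, … the first with gcd(s, 25) = 1 is s = 7, giving 77.

77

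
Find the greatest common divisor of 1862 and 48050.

Euclid: 48050 = 25·1862 + 1500; 1862 = 1·1500 + 362; 1500 = 4·362 + 52; 362 = 6·52 + 50; 52 = 1·50 + 2; 50 = 25·2 + 0. Last nonzero remainder: 2.

2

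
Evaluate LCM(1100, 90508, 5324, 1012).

lcm(1100, 90508) = 1100·90508/gcd = 99558800/44 = 2262700
lcm(2262700, 5324) = 2262700·5324/gcd = 12046614800/5324 = 2262700
lcm(2262700, 1012) = 2262700·1012/gcd = 2289852400/44 = 52042100

52042100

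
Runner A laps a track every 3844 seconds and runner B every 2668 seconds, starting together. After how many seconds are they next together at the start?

gcd first: 3844 = 1·2668 + 1176; 2668 = 2·1176 + 316; 1176 = 3·316 + 228; 316 = 1·228 + 88; 228 = 2·88 + 52; 88 = 1·52 + 36; 52 = 1·36 + 16; 36 = 2·16 + 4; 16 = 4·4 + 0 → gcd = 4
lcm = 3844·2668/gcd = 10255792/4 = 2563948

2563948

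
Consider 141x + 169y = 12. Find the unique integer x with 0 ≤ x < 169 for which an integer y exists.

gcd(141, 169) = 1 (Euclid: 169 = 1·141 + 28; 141 = 5·28 + 1; 28 = 28·1 + 0), and 1 | 12.
Extended Euclid: 141·(6) + 169·(-5) = 1. Scale by 12: x₀ = 72.
General solution x = x₀ + 169t; reducing mod 169 gives x = 72 (and y = -60).

72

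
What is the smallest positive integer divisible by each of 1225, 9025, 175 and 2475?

1225 = 5² · 7²; 9025 = 5² · 19²; 175 = 5² · 7; 2475 = 3² · 5² · 11
lcm takes max exponent of each prime: 3² · 5² · 7² · 11 · 19² = 43780275

43780275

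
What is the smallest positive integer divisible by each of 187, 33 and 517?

lcm(187, 33) = 187·33/gcd = 6171/11 = 561
lcm(561, 517) = 561·517/gcd = 290037/11 = 26367

26367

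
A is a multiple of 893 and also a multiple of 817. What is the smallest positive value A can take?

38399

gcd first: 893 = 1·817 + 76; 817 = 10·76 + 57; 76 = 1·57 + 19; 57 = 3·19 + 0 → gcd = 19
lcm = 893·817/gcd = 729581/19 = 38399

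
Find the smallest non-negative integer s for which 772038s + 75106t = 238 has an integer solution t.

Reduce mod 75106: 772038s ≡ 238 (mod 75106). With g = gcd(772038, 75106) = 34 dividing 238, divide through: 22707s ≡ 7 (mod 2209).
Since gcd(22707, 2209) = 1, s ≡ 7·(22707)⁻¹ ≡ 2030 (mod 2209). Smallest non-negative: 2030.

2030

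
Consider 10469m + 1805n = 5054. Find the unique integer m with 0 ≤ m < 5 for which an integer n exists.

gcd(10469, 1805) = 361 (Euclid: 10469 = 5·1805 + 1444; 1805 = 1·1444 + 361; 1444 = 4·361 + 0), and 361 | 5054.
Extended Euclid: 10469·(-1) + 1805·(6) = 361. Scale by 14: m₀ = -14.
General solution m = m₀ + 5t; reducing mod 5 gives m = 1 (and n = -3).

1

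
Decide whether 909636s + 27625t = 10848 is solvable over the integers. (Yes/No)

No

By Bézout, 909636s + 27625t = 10848 has integer solutions iff gcd(909636, 27625) | 10848.
Euclid: 909636 = 32·27625 + 25636; 27625 = 1·25636 + 1989; 25636 = 12·1989 + 1768; 1989 = 1·1768 + 221; 1768 = 8·221 + 0. gcd = 221; 10848 mod 221 = 19. No.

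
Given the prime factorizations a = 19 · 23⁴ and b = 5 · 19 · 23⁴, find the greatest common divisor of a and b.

5316979

min exponent per shared prime: 19 · 23⁴ = 5316979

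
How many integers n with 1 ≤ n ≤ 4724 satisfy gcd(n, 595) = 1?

595 = 5·7·17. Inclusion–exclusion on these primes:
4724 − ⌊4724/5⌋ − ⌊4724/7⌋ − ⌊4724/17⌋ + ⌊4724/35⌋ + ⌊4724/85⌋ + ⌊4724/119⌋ − ⌊4724/595⌋ = 3050

3050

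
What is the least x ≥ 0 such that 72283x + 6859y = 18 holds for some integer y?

Euclid: 72283 = 10·6859 + 3693; 6859 = 1·3693 + 3166; 3693 = 1·3166 + 527; 3166 = 6·527 + 4; 527 = 131·4 + 3; 4 = 1·3 + 1; 3 = 3·1 + 0 → gcd = 1; 18 = 1·18.
Back-substitution yields 72283·(-1718) + 6859·(18105) = 1, so one solution is x = -1718·18 = -30924, y = 18105·18 = 325890.
Solutions in x differ by 6859/1 = 6859; the one in [0, 6859) is -30924 mod 6859 = 3371.

3371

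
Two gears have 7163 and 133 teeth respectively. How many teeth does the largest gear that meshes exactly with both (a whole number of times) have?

19

7163 = 13 · 19 · 29
133 = 7 · 19
Common: 19 = 19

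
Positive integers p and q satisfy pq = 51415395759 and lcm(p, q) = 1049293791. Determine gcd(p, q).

49

From gcd × lcm = pq: gcd = 51415395759 / 1049293791 = 49.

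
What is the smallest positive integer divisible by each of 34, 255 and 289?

lcm(34, 255) = 34·255/gcd = 8670/17 = 510
lcm(510, 289) = 510·289/gcd = 147390/17 = 8670

8670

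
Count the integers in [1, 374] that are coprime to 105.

105 = 3·5·7. Inclusion–exclusion on these primes:
374 − ⌊374/3⌋ − ⌊374/5⌋ − ⌊374/7⌋ + ⌊374/15⌋ + ⌊374/21⌋ + ⌊374/35⌋ − ⌊374/105⌋ = 171

171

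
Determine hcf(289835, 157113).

1

Euclid: 289835 = 1·157113 + 132722; 157113 = 1·132722 + 24391; 132722 = 5·24391 + 10767; 24391 = 2·10767 + 2857; 10767 = 3·2857 + 2196; 2857 = 1·2196 + 661; 2196 = 3·661 + 213; 661 = 3·213 + 22; 213 = 9·22 + 15; 22 = 1·15 + 7; 15 = 2·7 + 1; 7 = 7·1 + 0. Last nonzero remainder: 1.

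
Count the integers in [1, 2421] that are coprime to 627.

1390

Prime factors of 627: 3, 11, 19. Count integers ≤ 2421 divisible by none of them.
By inclusion–exclusion: 2421 − ⌊2421/3⌋ − ⌊2421/11⌋ − ⌊2421/19⌋ + ⌊2421/33⌋ + ⌊2421/57⌋ + ⌊2421/209⌋ − ⌊2421/627⌋ = 1390.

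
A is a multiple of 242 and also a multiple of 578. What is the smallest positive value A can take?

69938

gcd first: 578 = 2·242 + 94; 242 = 2·94 + 54; 94 = 1·54 + 40; 54 = 1·40 + 14; 40 = 2·14 + 12; 14 = 1·12 + 2; 12 = 6·2 + 0 → gcd = 2
lcm = 242·578/gcd = 139876/2 = 69938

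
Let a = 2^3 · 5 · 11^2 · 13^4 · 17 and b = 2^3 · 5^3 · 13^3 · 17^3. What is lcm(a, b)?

16978743353000

max exponent per prime: 2^3 · 5^3 · 11^2 · 13^4 · 17^3 = 16978743353000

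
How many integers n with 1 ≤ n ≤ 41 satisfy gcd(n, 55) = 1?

30

Prime factors of 55: 5, 11. Count integers ≤ 41 divisible by none of them.
By inclusion–exclusion: 41 − ⌊41/5⌋ − ⌊41/11⌋ + ⌊41/55⌋ = 30.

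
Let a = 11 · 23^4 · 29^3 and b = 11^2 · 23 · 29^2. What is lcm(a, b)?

825830100029

max exponent per prime: 11^2 · 23^4 · 29^3 = 825830100029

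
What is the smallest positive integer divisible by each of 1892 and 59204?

gcd first: 59204 = 31·1892 + 552; 1892 = 3·552 + 236; 552 = 2·236 + 80; 236 = 2·80 + 76; 80 = 1·76 + 4; 76 = 19·4 + 0 → gcd = 4
lcm = 1892·59204/gcd = 112013968/4 = 28003492

28003492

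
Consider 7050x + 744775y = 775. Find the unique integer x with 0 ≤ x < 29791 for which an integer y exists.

Reduce mod 744775: 7050x ≡ 775 (mod 744775). With g = gcd(7050, 744775) = 25 dividing 775, divide through: 282x ≡ 31 (mod 29791).
Since gcd(282, 29791) = 1, x ≡ 31·(282)⁻¹ ≡ 18910 (mod 29791). Smallest non-negative: 18910.

18910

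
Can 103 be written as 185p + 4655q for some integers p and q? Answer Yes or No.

By Bézout, 185p + 4655q = 103 has integer solutions iff gcd(185, 4655) | 103.
Euclid: 4655 = 25·185 + 30; 185 = 6·30 + 5; 30 = 6·5 + 0. gcd = 5; 103 mod 5 = 3. No.

No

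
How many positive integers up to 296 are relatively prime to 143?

250

143 = 11·13. Inclusion–exclusion on these primes:
296 − ⌊296/11⌋ − ⌊296/13⌋ + ⌊296/143⌋ = 250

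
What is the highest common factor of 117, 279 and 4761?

9

gcd(117, 279): 279 = 2·117 + 45; 117 = 2·45 + 27; 45 = 1·27 + 18; 27 = 1·18 + 9; 18 = 2·9 + 0 → 9
gcd(9, 4761): 4761 = 529·9 + 0 → 9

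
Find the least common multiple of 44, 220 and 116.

6380

44 = 2² · 11; 220 = 2² · 5 · 11; 116 = 2² · 29
lcm takes max exponent of each prime: 2² · 5 · 11 · 29 = 6380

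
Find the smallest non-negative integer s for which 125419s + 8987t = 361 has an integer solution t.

382

Euclid: 125419 = 13·8987 + 8588; 8987 = 1·8588 + 399; 8588 = 21·399 + 209; 399 = 1·209 + 190; 209 = 1·190 + 19; 190 = 10·19 + 0 → gcd = 19; 361 = 19·19.
Back-substitution yields 125419·(45) + 8987·(-628) = 19, so one solution is s = 45·19 = 855, t = -628·19 = -11932.
Solutions in s differ by 8987/19 = 473; the one in [0, 473) is 855 mod 473 = 382.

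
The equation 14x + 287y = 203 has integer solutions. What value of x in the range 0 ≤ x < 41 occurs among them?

35

gcd(14, 287) = 7 (Euclid: 287 = 20·14 + 7; 14 = 2·7 + 0), and 7 | 203.
Extended Euclid: 14·(-20) + 287·(1) = 7. Scale by 29: x₀ = -580.
General solution x = x₀ + 41t; reducing mod 41 gives x = 35 (and y = -1).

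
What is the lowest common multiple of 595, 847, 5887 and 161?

lcm(595, 847) = 595·847/gcd = 503965/7 = 71995
lcm(71995, 5887) = 71995·5887/gcd = 423834565/7 = 60547795
lcm(60547795, 161) = 60547795·161/gcd = 9748194995/7 = 1392599285

1392599285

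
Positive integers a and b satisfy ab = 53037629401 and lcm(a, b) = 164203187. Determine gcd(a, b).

gcd·lcm = product, so gcd = 53037629401/164203187 = 323.

323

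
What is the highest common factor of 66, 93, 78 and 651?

66 = 2 · 3 · 11; 93 = 3 · 31; 78 = 2 · 3 · 13; 651 = 3 · 7 · 31
gcd takes min exponent of each prime: 3 = 3

3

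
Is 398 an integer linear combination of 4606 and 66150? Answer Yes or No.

By Bézout, 4606s − 66150t = 398 has integer solutions iff gcd(4606, 66150) | 398.
Euclid: 66150 = 14·4606 + 1666; 4606 = 2·1666 + 1274; 1666 = 1·1274 + 392; 1274 = 3·392 + 98; 392 = 4·98 + 0. gcd = 98; 398 mod 98 = 6. No.

No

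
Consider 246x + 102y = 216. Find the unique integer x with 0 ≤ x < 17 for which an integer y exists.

gcd(246, 102) = 6 (Euclid: 246 = 2·102 + 42; 102 = 2·42 + 18; 42 = 2·18 + 6; 18 = 3·6 + 0), and 6 | 216.
Extended Euclid: 246·(5) + 102·(-12) = 6. Scale by 36: x₀ = 180.
General solution x = x₀ + 17t; reducing mod 17 gives x = 10 (and y = -22).

10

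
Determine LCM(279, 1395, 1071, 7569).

279 = 3² · 31; 1395 = 3² · 5 · 31; 1071 = 3² · 7 · 17; 7569 = 3² · 29²
lcm takes max exponent of each prime: 3² · 5 · 7 · 17 · 29² · 31 = 139610205

139610205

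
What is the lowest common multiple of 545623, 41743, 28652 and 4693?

545623 = 13 · 19 · 47²; 41743 = 13³ · 19; 28652 = 2² · 13 · 19 · 29; 4693 = 13 · 19²
lcm takes max exponent of each prime: 2² · 13³ · 19² · 29 · 47² = 203231472548

203231472548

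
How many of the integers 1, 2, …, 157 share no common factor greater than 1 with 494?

494 = 2·13·19. Inclusion–exclusion on these primes:
157 − ⌊157/2⌋ − ⌊157/13⌋ − ⌊157/19⌋ + ⌊157/26⌋ + ⌊157/38⌋ + ⌊157/247⌋ − ⌊157/494⌋ = 69

69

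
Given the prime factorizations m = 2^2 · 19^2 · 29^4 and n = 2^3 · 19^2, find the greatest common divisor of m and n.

1444

min exponent per shared prime: 2^2 · 19^2 = 1444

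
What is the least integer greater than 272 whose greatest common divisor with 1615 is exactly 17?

Multiples of 17 above 272: 17·17, 17·18, … . Need the cofactor coprime to 1615/17 = 95.
Checking s = 17, 18, … the first with gcd(s, 95) = 1 is s = 17, giving 289.

289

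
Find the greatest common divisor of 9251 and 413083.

9251 = 11 · 29²
413083 = 11 · 17 · 47²
Common: 11 = 11

11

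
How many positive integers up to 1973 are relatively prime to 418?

850

Prime factors of 418: 2, 11, 19. Count integers ≤ 1973 divisible by none of them.
By inclusion–exclusion: 1973 − ⌊1973/2⌋ − ⌊1973/11⌋ − ⌊1973/19⌋ + ⌊1973/22⌋ + ⌊1973/38⌋ + ⌊1973/209⌋ − ⌊1973/418⌋ = 850.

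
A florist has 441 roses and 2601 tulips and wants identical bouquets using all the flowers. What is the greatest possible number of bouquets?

441 = 3² · 7²
2601 = 3² · 17²
Common: 3² = 9

9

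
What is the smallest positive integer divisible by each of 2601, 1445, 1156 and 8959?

1612620

2601 = 3² · 17²; 1445 = 5 · 17²; 1156 = 2² · 17²; 8959 = 17² · 31
lcm takes max exponent of each prime: 2² · 3² · 5 · 17² · 31 = 1612620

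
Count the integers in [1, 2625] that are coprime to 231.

1364

Prime factors of 231: 3, 7, 11. Count integers ≤ 2625 divisible by none of them.
By inclusion–exclusion: 2625 − ⌊2625/3⌋ − ⌊2625/7⌋ − ⌊2625/11⌋ + ⌊2625/21⌋ + ⌊2625/33⌋ + ⌊2625/77⌋ − ⌊2625/231⌋ = 1364.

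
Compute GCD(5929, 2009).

49

5929 = 7² · 11²
2009 = 7² · 41
Common: 7² = 49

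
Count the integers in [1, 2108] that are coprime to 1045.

1454

1045 = 5·11·19. Inclusion–exclusion on these primes:
2108 − ⌊2108/5⌋ − ⌊2108/11⌋ − ⌊2108/19⌋ + ⌊2108/55⌋ + ⌊2108/95⌋ + ⌊2108/209⌋ − ⌊2108/1045⌋ = 1454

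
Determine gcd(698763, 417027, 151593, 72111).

gcd(698763, 417027): 698763 = 1·417027 + 281736; 417027 = 1·281736 + 135291; 281736 = 2·135291 + 11154; 135291 = 12·11154 + 1443; 11154 = 7·1443 + 1053; 1443 = 1·1053 + 390; 1053 = 2·390 + 273; 390 = 1·273 + 117; 273 = 2·117 + 39; 117 = 3·39 + 0 → 39
gcd(39, 151593): 151593 = 3887·39 + 0 → 39
gcd(39, 72111): 72111 = 1849·39 + 0 → 39

39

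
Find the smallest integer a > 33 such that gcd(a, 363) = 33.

66

gcd(a, 363) = 33 forces 33 | a; write a = 33s. Then gcd(33s, 33·11) = 33·gcd(s, 11), so need gcd(s, 11) = 1.
33s > 33 gives s ≥ 2. The least s ≥ 2 coprime to 11 is 2, so a = 33·2 = 66.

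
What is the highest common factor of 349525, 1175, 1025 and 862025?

25

349525 = 5² · 11 · 31 · 41; 1175 = 5² · 47; 1025 = 5² · 41; 862025 = 5² · 29² · 41
gcd takes min exponent of each prime: 5² = 25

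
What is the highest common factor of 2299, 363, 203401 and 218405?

2299 = 11² · 19; 363 = 3 · 11²; 203401 = 11² · 41²; 218405 = 5 · 11² · 19²
gcd takes min exponent of each prime: 11² = 121

121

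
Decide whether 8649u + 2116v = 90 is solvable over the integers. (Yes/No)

Yes

gcd(8649, 2116): 8649 = 4·2116 + 185; 2116 = 11·185 + 81; 185 = 2·81 + 23; 81 = 3·23 + 12; 23 = 1·12 + 11; 12 = 1·11 + 1; 11 = 11·1 + 0 → 1
1 divides 90, so a solution exists.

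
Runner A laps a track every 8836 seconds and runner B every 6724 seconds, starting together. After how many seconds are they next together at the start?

14853316

gcd first: 8836 = 1·6724 + 2112; 6724 = 3·2112 + 388; 2112 = 5·388 + 172; 388 = 2·172 + 44; 172 = 3·44 + 40; 44 = 1·40 + 4; 40 = 10·4 + 0 → gcd = 4
lcm = 8836·6724/gcd = 59413264/4 = 14853316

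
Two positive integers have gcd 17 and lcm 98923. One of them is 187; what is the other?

p·q = gcd·lcm = 17·98923 = 1681691, so q = 1681691/187 = 8993.

8993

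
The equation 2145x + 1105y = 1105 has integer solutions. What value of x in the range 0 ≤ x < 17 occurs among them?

0

gcd(2145, 1105) = 65 (Euclid: 2145 = 1·1105 + 1040; 1105 = 1·1040 + 65; 1040 = 16·65 + 0), and 65 | 1105.
Extended Euclid: 2145·(-1) + 1105·(2) = 65. Scale by 17: x₀ = -17.
General solution x = x₀ + 17t; reducing mod 17 gives x = 0 (and y = 1).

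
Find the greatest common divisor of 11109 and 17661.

11109 = 3 · 7 · 23²
17661 = 3 · 7 · 29²
Common: 3 · 7 = 21

21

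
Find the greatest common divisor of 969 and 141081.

969 = 3 · 17 · 19
141081 = 3 · 31 · 37 · 41
Common: 3 = 3

3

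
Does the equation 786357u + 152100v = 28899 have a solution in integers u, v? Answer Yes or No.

gcd(786357, 152100): 786357 = 5·152100 + 25857; 152100 = 5·25857 + 22815; 25857 = 1·22815 + 3042; 22815 = 7·3042 + 1521; 3042 = 2·1521 + 0 → 1521
1521 divides 28899, so a solution exists.

Yes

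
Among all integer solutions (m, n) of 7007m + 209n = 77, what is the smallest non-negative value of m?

gcd(7007, 209) = 11 (Euclid: 7007 = 33·209 + 110; 209 = 1·110 + 99; 110 = 1·99 + 11; 99 = 9·11 + 0), and 11 | 77.
Extended Euclid: 7007·(2) + 209·(-67) = 11. Scale by 7: m₀ = 14.
General solution m = m₀ + 19t; reducing mod 19 gives m = 14 (and n = -469).

14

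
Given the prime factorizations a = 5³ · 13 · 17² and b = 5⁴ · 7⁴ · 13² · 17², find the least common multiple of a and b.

73292025625

max exponent per prime: 5⁴ · 7⁴ · 13² · 17² = 73292025625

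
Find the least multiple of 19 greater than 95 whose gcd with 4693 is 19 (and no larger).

4693 = 19·247. Any k with gcd(k, 4693) = 19 is a multiple of 19, say 19s, with s coprime to 247.
Need s > 95/19, so s ≥ 6. First s ≥ 6 with gcd(s, 247) = 1 is s = 6. Thus k = 19·6 = 114.

114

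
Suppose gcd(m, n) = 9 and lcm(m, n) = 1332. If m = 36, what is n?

333

Using mn = gcd(m,n)·lcm(m,n) = 9·1332 = 11988, we get n = 11988/36 = 333.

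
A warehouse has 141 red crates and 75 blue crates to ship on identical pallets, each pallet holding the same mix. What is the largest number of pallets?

3

141 = 3 · 47
75 = 3 · 5²
Common: 3 = 3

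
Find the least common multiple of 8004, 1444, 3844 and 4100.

2846174576100

8004 = 2² · 3 · 23 · 29; 1444 = 2² · 19²; 3844 = 2² · 31²; 4100 = 2² · 5² · 41
lcm takes max exponent of each prime: 2² · 3 · 5² · 19² · 23 · 29 · 31² · 41 = 2846174576100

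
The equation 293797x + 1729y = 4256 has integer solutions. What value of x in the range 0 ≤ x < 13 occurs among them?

7

gcd(293797, 1729) = 133 (Euclid: 293797 = 169·1729 + 1596; 1729 = 1·1596 + 133; 1596 = 12·133 + 0), and 133 | 4256.
Extended Euclid: 293797·(-1) + 1729·(170) = 133. Scale by 32: x₀ = -32.
General solution x = x₀ + 13t; reducing mod 13 gives x = 7 (and y = -1187).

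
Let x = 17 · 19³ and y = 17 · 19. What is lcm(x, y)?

116603

max exponent per prime: 17 · 19³ = 116603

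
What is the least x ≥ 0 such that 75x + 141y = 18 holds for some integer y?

Reduce mod 141: 75x ≡ 18 (mod 141). With g = gcd(75, 141) = 3 dividing 18, divide through: 25x ≡ 6 (mod 47).
Since gcd(25, 47) = 1, x ≡ 6·(25)⁻¹ ≡ 4 (mod 47). Smallest non-negative: 4.

4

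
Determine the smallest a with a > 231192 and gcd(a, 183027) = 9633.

Multiples of 9633 above 231192: 9633·25, 9633·26, … . Need the cofactor coprime to 183027/9633 = 19.
Checking s = 25, 26, … the first with gcd(s, 19) = 1 is s = 25, giving 240825.

240825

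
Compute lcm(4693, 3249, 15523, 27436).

138030516

lcm(4693, 3249) = 4693·3249/gcd = 15247557/361 = 42237
lcm(42237, 15523) = 42237·15523/gcd = 655644951/361 = 1816191
lcm(1816191, 27436) = 1816191·27436/gcd = 49829016276/361 = 138030516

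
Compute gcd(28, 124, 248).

gcd(28, 124): 124 = 4·28 + 12; 28 = 2·12 + 4; 12 = 3·4 + 0 → 4
gcd(4, 248): 248 = 62·4 + 0 → 4

4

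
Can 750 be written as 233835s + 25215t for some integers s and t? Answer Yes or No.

Yes

gcd(233835, 25215): 233835 = 9·25215 + 6900; 25215 = 3·6900 + 4515; 6900 = 1·4515 + 2385; 4515 = 1·2385 + 2130; 2385 = 1·2130 + 255; 2130 = 8·255 + 90; 255 = 2·90 + 75; 90 = 1·75 + 15; 75 = 5·15 + 0 → 15
15 divides 750, so a solution exists.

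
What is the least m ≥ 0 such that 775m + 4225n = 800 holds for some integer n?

gcd(775, 4225) = 25 (Euclid: 4225 = 5·775 + 350; 775 = 2·350 + 75; 350 = 4·75 + 50; 75 = 1·50 + 25; 50 = 2·25 + 0), and 25 | 800.
Extended Euclid: 775·(60) + 4225·(-11) = 25. Scale by 32: m₀ = 1920.
General solution m = m₀ + 169t; reducing mod 169 gives m = 61 (and n = -11).

61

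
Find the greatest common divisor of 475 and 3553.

19

Euclid: 3553 = 7·475 + 228; 475 = 2·228 + 19; 228 = 12·19 + 0. Last nonzero remainder: 19.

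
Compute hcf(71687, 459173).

71687 = 7³ · 11 · 19
459173 = 11 · 13³ · 19
Common: 11 · 19 = 209

209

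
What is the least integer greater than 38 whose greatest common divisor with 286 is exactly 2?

40

Multiples of 2 above 38: 2·20, 2·21, … . Need the cofactor coprime to 286/2 = 143.
Checking s = 20, 21, … the first with gcd(s, 143) = 1 is s = 20, giving 40.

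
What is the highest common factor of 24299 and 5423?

24299 = 11 · 47²
5423 = 11 · 17 · 29
Common: 11 = 11

11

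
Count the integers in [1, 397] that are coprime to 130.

147

Prime factors of 130: 2, 5, 13. Count integers ≤ 397 divisible by none of them.
By inclusion–exclusion: 397 − ⌊397/2⌋ − ⌊397/5⌋ − ⌊397/13⌋ + ⌊397/10⌋ + ⌊397/26⌋ + ⌊397/65⌋ − ⌊397/130⌋ = 147.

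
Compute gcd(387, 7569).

9

387 = 3² · 43
7569 = 3² · 29²
Common: 3² = 9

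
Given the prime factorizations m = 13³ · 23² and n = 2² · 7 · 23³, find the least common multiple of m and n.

max exponent per prime: 2² · 7 · 13³ · 23³ = 748465172

748465172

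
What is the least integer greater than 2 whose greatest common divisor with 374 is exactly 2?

374 = 2·187. Any k with gcd(k, 374) = 2 is a multiple of 2, say 2s, with s coprime to 187.
Need s > 2/2, so s ≥ 2. First s ≥ 2 with gcd(s, 187) = 1 is s = 2. Thus k = 2·2 = 4.

4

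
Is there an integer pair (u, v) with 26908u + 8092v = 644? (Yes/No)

By Bézout, 26908u + 8092v = 644 has integer solutions iff gcd(26908, 8092) | 644.
Euclid: 26908 = 3·8092 + 2632; 8092 = 3·2632 + 196; 2632 = 13·196 + 84; 196 = 2·84 + 28; 84 = 3·28 + 0. gcd = 28; 644 mod 28 = 0. Yes.

Yes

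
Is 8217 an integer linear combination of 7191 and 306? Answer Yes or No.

No

gcd(7191, 306): 7191 = 23·306 + 153; 306 = 2·153 + 0 → 153
153 does not divide 8217, so a solution does not exist.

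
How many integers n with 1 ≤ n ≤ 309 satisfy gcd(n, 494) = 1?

136

494 = 2·13·19. Inclusion–exclusion on these primes:
309 − ⌊309/2⌋ − ⌊309/13⌋ − ⌊309/19⌋ + ⌊309/26⌋ + ⌊309/38⌋ + ⌊309/247⌋ − ⌊309/494⌋ = 136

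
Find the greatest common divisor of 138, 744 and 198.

gcd(138, 744): 744 = 5·138 + 54; 138 = 2·54 + 30; 54 = 1·30 + 24; 30 = 1·24 + 6; 24 = 4·6 + 0 → 6
gcd(6, 198): 198 = 33·6 + 0 → 6

6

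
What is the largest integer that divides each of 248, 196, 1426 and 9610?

2

gcd(248, 196): 248 = 1·196 + 52; 196 = 3·52 + 40; 52 = 1·40 + 12; 40 = 3·12 + 4; 12 = 3·4 + 0 → 4
gcd(4, 1426): 1426 = 356·4 + 2; 4 = 2·2 + 0 → 2
gcd(2, 9610): 9610 = 4805·2 + 0 → 2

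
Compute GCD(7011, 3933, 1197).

171

gcd(7011, 3933): 7011 = 1·3933 + 3078; 3933 = 1·3078 + 855; 3078 = 3·855 + 513; 855 = 1·513 + 342; 513 = 1·342 + 171; 342 = 2·171 + 0 → 171
gcd(171, 1197): 1197 = 7·171 + 0 → 171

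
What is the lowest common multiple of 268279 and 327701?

gcd first: 327701 = 1·268279 + 59422; 268279 = 4·59422 + 30591; 59422 = 1·30591 + 28831; 30591 = 1·28831 + 1760; 28831 = 16·1760 + 671; 1760 = 2·671 + 418; 671 = 1·418 + 253; 418 = 1·253 + 165; 253 = 1·165 + 88; 165 = 1·88 + 77; 88 = 1·77 + 11; 77 = 7·11 + 0 → gcd = 11
lcm = 268279·327701/gcd = 87915296579/11 = 7992299689

7992299689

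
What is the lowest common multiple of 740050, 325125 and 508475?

195749659734750

lcm(740050, 325125) = 740050·325125/gcd = 240608756250/25 = 9624350250
lcm(9624350250, 508475) = 9624350250·508475/gcd = 4893741493368750/25 = 195749659734750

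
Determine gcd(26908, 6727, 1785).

7

gcd(26908, 6727): 26908 = 4·6727 + 0 → 6727
gcd(6727, 1785): 6727 = 3·1785 + 1372; 1785 = 1·1372 + 413; 1372 = 3·413 + 133; 413 = 3·133 + 14; 133 = 9·14 + 7; 14 = 2·7 + 0 → 7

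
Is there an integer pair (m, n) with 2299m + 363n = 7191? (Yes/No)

No

By Bézout, 2299m + 363n = 7191 has integer solutions iff gcd(2299, 363) | 7191.
Euclid: 2299 = 6·363 + 121; 363 = 3·121 + 0. gcd = 121; 7191 mod 121 = 52. No.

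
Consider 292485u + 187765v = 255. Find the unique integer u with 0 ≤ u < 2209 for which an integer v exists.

Euclid: 292485 = 1·187765 + 104720; 187765 = 1·104720 + 83045; 104720 = 1·83045 + 21675; 83045 = 3·21675 + 18020; 21675 = 1·18020 + 3655; 18020 = 4·3655 + 3400; 3655 = 1·3400 + 255; 3400 = 13·255 + 85; 255 = 3·85 + 0 → gcd = 85; 255 = 85·3.
Back-substitution yields 292485·(-719) + 187765·(1120) = 85, so one solution is u = -719·3 = -2157, v = 1120·3 = 3360.
Solutions in u differ by 187765/85 = 2209; the one in [0, 2209) is -2157 mod 2209 = 52.

52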